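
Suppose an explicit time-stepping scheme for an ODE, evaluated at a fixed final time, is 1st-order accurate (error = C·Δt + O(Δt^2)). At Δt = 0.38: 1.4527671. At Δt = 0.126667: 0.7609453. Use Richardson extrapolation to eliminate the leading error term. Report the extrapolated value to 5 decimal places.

The leading error scales as Δt; refining by a factor of 3 reduces it by 3^1 = 3.
Extrapolated value = (3·A(Δt/3) − A(Δt)) / (3 − 1)
= (3·0.7609453 − 1.4527671) / 2
= 0.8300688 / 2 = 0.4150344

0.41503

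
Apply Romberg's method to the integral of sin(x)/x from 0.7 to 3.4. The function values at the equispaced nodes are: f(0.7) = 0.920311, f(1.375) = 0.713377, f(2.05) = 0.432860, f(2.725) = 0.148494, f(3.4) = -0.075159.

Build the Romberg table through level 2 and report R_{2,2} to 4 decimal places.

R_{0,0} (trapezoid, 1 panel, h=2.7000): 1.140955
R_{1,0} (trapezoid, 2 panels, h=1.3500): 1.154839
R_{2,0} (trapezoid, 4 panels, h=0.6750): 1.159182
R_{1,1} = 1.154839 + (1.154839 − 1.140955)/3 = 1.159467
R_{2,1} = 1.159182 + (1.159182 − 1.154839)/3 = 1.160630
R_{2,2} = 1.160630 + (1.160630 − 1.159467)/15 = 1.160708

1.1607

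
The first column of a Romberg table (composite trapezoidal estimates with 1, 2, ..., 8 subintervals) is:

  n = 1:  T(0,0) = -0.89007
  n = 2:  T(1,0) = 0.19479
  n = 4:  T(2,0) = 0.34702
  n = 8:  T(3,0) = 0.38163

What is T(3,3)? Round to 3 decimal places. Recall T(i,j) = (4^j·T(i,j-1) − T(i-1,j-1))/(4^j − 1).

T(1,1) = 0.19479 + (0.19479 − (-0.89007))/3 = 0.55641
T(2,1) = 0.34702 + (0.34702 − 0.19479)/3 = 0.39776
T(3,1) = 0.38163 + (0.38163 − 0.34702)/3 = 0.39317
T(2,2) = (16·0.39776 − 0.55641) / 15 = 0.38718
T(3,2) = (16·0.39317 − 0.39776) / 15 = 0.39286
T(3,3) = 0.39286 + (0.39286 − 0.38718)/63 = 0.39295

0.393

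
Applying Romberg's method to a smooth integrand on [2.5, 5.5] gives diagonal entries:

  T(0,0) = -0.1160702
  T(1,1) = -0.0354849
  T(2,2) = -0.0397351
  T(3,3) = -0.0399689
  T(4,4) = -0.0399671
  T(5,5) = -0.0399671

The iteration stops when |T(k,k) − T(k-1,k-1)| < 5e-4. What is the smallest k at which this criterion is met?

|T(1,1) − T(0,0)| = 0.0805853 ≥ 5e-4
|T(2,2) − T(1,1)| = 0.0042502 ≥ 5e-4
|T(3,3) − T(2,2)| = 0.0002338 < 5e-4

k = 3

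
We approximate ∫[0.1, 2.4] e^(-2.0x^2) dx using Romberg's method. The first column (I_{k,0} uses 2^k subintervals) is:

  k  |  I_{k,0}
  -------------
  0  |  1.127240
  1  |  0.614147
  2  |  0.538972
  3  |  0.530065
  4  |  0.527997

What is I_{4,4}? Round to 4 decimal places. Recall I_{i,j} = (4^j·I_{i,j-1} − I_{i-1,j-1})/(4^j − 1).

Richardson extrapolation on the trapezoidal column (denominator 4−1=3):
I_{1,1} = (4·0.614147 − 1.127240) / 3 = 0.443116
I_{2,1} = (4·0.538972 − 0.614147) / 3 = 0.513914
I_{3,1} = 0.530065 + (0.530065 − 0.538972)/3 = 0.527096
I_{4,1} = 0.527997 + (0.527997 − 0.530065)/3 = 0.527308
I_{2,2} = 0.513914 + (0.513914 − 0.443116)/15 = 0.518634
I_{3,2} = 0.527096 + (0.527096 − 0.513914)/15 = 0.527975
I_{4,2} = 0.527308 + (0.527308 − 0.527096)/15 = 0.527322
I_{3,3} = 0.527975 + (0.527975 − 0.518634)/63 = 0.528123
I_{4,3} = (64·0.527322 − 0.527975) / 63 = 0.527312
I_{4,4} = (256·0.527312 − 0.528123) / 255 = 0.527309

0.5273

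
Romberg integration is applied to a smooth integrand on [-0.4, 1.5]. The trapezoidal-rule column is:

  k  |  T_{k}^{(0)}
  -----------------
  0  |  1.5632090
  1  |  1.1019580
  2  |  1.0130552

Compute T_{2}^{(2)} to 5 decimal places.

Richardson extrapolation on the trapezoidal column (denominator 4−1=3):
T_{1}^{(1)} = 1.1019580 + (1.1019580 − 1.5632090)/3 = 0.9482077
T_{2}^{(1)} = 1.0130552 + (1.0130552 − 1.1019580)/3 = 0.9834209
T_{2}^{(2)} = (16·0.9834209 − 0.9482077) / 15 = 0.9857684

0.98577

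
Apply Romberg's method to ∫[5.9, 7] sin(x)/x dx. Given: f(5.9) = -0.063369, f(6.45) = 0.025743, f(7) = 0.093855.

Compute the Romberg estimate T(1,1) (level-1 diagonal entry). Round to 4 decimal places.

0.0245

T(0,0) (trapezoid, 1 panel, h=1.1000): 0.016767
T(1,0) (trapezoid, 2 panels, h=0.5500): 0.022542
T(1,1) = 0.022542 + (0.022542 − 0.016767)/3 = 0.024467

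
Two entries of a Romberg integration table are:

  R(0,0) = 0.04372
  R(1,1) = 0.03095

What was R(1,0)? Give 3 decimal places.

From R(1,1) = (4·R(1,0) − R(0,0))/3, solve for R(1,0):
4·R(1,0) = 3·0.03095 + 0.04372 = 0.13657
R(1,0) = 0.03414

0.034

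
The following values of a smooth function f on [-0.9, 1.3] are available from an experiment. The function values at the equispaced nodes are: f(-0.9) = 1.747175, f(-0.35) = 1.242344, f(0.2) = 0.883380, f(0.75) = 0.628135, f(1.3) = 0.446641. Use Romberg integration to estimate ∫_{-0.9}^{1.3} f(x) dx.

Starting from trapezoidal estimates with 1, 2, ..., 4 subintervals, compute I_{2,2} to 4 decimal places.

I_{0,0} (trapezoid, 1 panel, h=2.2000): 2.413198
I_{1,0} (trapezoid, 2 panels, h=1.1000): 2.178317
I_{2,0} (trapezoid, 4 panels, h=0.5500): 2.117922
I_{1,1} = 2.178317 + (2.178317 − 2.413198)/3 = 2.100023
I_{2,1} = 2.117922 + (2.117922 − 2.178317)/3 = 2.097790
I_{2,2} = 2.097790 + (2.097790 − 2.100023)/15 = 2.097641

2.0976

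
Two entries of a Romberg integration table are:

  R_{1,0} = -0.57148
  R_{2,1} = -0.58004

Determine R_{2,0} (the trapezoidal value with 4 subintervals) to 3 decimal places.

From R_{2,1} = (4·R_{2,0} − R_{1,0})/3, solve for R_{2,0}:
4·R_{2,0} = 3·(-0.58004) + (-0.57148) = -2.31160
R_{2,0} = -0.57790

-0.578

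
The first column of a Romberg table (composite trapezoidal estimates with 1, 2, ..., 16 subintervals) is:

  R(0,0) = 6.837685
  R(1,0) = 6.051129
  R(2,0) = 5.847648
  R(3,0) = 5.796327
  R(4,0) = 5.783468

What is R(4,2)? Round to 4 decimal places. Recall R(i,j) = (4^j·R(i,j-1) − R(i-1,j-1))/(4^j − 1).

5.7792

Richardson extrapolation on the trapezoidal column (denominator 4−1=3):
R(3,1) = (4·5.796327 − 5.847648) / 3 = 5.779220
R(4,1) = (4·5.783468 − 5.796327) / 3 = 5.779182
R(4,2) = (16·5.779182 − 5.779220) / 15 = 5.779179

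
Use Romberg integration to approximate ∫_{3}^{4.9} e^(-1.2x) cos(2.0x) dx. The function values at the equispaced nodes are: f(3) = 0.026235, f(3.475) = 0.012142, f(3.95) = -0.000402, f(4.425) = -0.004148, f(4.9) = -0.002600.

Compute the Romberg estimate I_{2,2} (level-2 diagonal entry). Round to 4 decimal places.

0.0088

I_{0,0} (trapezoid, 1 panel, h=1.9000): 0.022453
I_{1,0} (trapezoid, 2 panels, h=0.9500): 0.010845
I_{2,0} (trapezoid, 4 panels, h=0.4750): 0.009220
I_{1,1} = 0.010845 + (0.010845 − 0.022453)/3 = 0.006976
I_{2,1} = 0.009220 + (0.009220 − 0.010845)/3 = 0.008678
I_{2,2} = 0.008678 + (0.008678 − 0.006976)/15 = 0.008791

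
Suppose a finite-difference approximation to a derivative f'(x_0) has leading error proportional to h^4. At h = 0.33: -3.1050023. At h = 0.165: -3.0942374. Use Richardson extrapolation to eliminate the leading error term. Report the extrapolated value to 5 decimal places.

Extrapolated value = (16·A(h/2) − A(h)) / (16 − 1)
= (16·(-3.0942374) − (-3.1050023)) / 15
= -46.4027961 / 15 = -3.0935197

-3.09352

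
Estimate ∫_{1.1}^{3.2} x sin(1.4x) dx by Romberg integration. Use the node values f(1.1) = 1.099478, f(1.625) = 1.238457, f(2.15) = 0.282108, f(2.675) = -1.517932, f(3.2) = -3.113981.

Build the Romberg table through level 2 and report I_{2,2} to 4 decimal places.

-0.4587

I_{0,0} (trapezoid, 1 panel, h=2.1000): -2.115228
I_{1,0} (trapezoid, 2 panels, h=1.0500): -0.761401
I_{2,0} (trapezoid, 4 panels, h=0.5250): -0.527425
I_{1,1} = -0.761401 + (-0.761401 − (-2.115228))/3 = -0.310125
I_{2,1} = -0.527425 + (-0.527425 − (-0.761401))/3 = -0.449433
I_{2,2} = -0.449433 + (-0.449433 − (-0.310125))/15 = -0.458720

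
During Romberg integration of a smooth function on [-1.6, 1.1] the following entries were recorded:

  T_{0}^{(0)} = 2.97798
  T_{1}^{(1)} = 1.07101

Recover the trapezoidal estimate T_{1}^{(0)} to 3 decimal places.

1.548

From T_{1}^{(1)} = (4·T_{1}^{(0)} − T_{0}^{(0)})/3, solve for T_{1}^{(0)}:
4·T_{1}^{(0)} = 3·1.07101 + 2.97798 = 6.19101
T_{1}^{(0)} = 1.54775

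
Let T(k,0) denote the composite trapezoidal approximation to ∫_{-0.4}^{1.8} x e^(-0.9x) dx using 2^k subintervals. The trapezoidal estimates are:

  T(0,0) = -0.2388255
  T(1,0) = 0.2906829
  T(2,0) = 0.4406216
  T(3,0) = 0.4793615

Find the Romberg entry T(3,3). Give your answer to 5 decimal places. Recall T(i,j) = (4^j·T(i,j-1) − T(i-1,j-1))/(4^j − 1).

T(1,1) = 0.2906829 + (0.2906829 − (-0.2388255))/3 = 0.4671857
T(2,1) = (4·0.4406216 − 0.2906829) / 3 = 0.4906012
T(3,1) = (4·0.4793615 − 0.4406216) / 3 = 0.4922748
T(2,2) = (16·0.4906012 − 0.4671857) / 15 = 0.4921622
T(3,2) = 0.4922748 + (0.4922748 − 0.4906012)/15 = 0.4923864
T(3,3) = 0.4923864 + (0.4923864 − 0.4921622)/63 = 0.4923900
(Column j=1 coincides with Simpson's rule on the same nodes.)

0.49239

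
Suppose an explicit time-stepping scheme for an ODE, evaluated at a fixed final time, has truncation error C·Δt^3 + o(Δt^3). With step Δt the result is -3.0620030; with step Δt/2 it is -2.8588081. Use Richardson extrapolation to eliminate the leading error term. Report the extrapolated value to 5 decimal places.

-2.82978

The leading error scales as Δt^3; refining by a factor of 2 reduces it by 2^3 = 8.
Extrapolated value = (8·A(Δt/2) − A(Δt)) / (8 − 1)
= (8·(-2.8588081) − (-3.0620030)) / 7
= -19.8084618 / 7 = -2.8297803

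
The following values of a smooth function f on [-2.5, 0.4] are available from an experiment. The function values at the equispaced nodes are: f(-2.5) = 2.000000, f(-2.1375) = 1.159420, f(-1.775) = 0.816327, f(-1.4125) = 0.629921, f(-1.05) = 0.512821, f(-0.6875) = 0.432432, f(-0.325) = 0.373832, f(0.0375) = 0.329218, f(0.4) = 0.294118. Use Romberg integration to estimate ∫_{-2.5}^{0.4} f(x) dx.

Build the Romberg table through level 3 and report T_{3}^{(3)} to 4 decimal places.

1.9193

T_{0}^{(0)} (trapezoid, 1 panel, h=2.9000): 3.326471
T_{1}^{(0)} (trapezoid, 2 panels, h=1.4500): 2.406826
T_{2}^{(0)} (trapezoid, 4 panels, h=0.7250): 2.066278
T_{3}^{(0)} (trapezoid, 8 panels, h=0.3625): 1.957873
T_{1}^{(1)} = 2.406826 + (2.406826 − 3.326471)/3 = 2.100278
T_{2}^{(1)} = 2.066278 + (2.066278 − 2.406826)/3 = 1.952762
T_{3}^{(1)} = 1.957873 + (1.957873 − 2.066278)/3 = 1.921738
T_{2}^{(2)} = 1.952762 + (1.952762 − 2.100278)/15 = 1.942928
T_{3}^{(2)} = 1.921738 + (1.921738 − 1.952762)/15 = 1.919670
T_{3}^{(3)} = 1.919670 + (1.919670 − 1.942928)/63 = 1.919301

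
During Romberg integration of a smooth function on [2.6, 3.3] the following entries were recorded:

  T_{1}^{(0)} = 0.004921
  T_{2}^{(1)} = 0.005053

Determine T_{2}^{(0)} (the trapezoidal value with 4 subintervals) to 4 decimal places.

0.0050

From T_{2}^{(1)} = (4·T_{2}^{(0)} − T_{1}^{(0)})/3, solve for T_{2}^{(0)}:
4·T_{2}^{(0)} = 3·0.005053 + 0.004921 = 0.020080
T_{2}^{(0)} = 0.005020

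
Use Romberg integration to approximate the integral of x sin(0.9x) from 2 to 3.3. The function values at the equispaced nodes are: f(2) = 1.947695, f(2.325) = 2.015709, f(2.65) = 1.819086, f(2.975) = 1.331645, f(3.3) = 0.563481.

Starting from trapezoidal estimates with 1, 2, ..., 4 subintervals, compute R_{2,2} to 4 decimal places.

2.1164

R_{0,0} (trapezoid, 1 panel, h=1.3000): 1.632264
R_{1,0} (trapezoid, 2 panels, h=0.6500): 1.998538
R_{2,0} (trapezoid, 4 panels, h=0.3250): 2.087159
R_{1,1} = 1.998538 + (1.998538 − 1.632264)/3 = 2.120629
R_{2,1} = 2.087159 + (2.087159 − 1.998538)/3 = 2.116699
R_{2,2} = 2.116699 + (2.116699 − 2.120629)/15 = 2.116437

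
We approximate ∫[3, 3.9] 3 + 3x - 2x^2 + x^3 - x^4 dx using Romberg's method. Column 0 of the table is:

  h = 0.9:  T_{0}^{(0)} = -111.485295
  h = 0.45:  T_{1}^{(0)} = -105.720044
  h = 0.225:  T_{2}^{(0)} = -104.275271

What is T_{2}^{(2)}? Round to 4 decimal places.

T_{1}^{(1)} = (4·(-105.720044) − (-111.485295)) / 3 = -103.798294
T_{2}^{(1)} = -104.275271 + (-104.275271 − (-105.720044))/3 = -103.793680
T_{2}^{(2)} = -103.793680 + (-103.793680 − (-103.798294))/15 = -103.793372

-103.7934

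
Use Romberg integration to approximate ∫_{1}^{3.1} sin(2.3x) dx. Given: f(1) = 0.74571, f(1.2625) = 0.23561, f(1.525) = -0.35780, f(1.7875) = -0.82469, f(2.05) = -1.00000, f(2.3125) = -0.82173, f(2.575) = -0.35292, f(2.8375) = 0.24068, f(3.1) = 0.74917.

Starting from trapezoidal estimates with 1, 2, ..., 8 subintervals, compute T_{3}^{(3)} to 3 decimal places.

-0.578

T_{0}^{(0)} (trapezoid, 1 panel, h=2.1000): 1.56962
T_{1}^{(0)} (trapezoid, 2 panels, h=1.0500): -0.26519
T_{2}^{(0)} (trapezoid, 4 panels, h=0.5250): -0.50572
T_{3}^{(0)} (trapezoid, 8 panels, h=0.2625): -0.56002
T_{1}^{(1)} = -0.26519 + (-0.26519 − 1.56962)/3 = -0.87679
T_{2}^{(1)} = -0.50572 + (-0.50572 − (-0.26519))/3 = -0.58590
T_{3}^{(1)} = -0.56002 + (-0.56002 − (-0.50572))/3 = -0.57812
T_{2}^{(2)} = -0.58590 + (-0.58590 − (-0.87679))/15 = -0.56651
T_{3}^{(2)} = -0.57812 + (-0.57812 − (-0.58590))/15 = -0.57760
T_{3}^{(3)} = -0.57760 + (-0.57760 − (-0.56651))/63 = -0.57778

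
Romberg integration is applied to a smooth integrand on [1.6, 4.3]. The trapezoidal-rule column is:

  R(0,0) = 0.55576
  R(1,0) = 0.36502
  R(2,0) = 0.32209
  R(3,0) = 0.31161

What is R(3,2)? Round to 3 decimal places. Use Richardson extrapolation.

0.308

Richardson extrapolation on the trapezoidal column (denominator 4−1=3):
R(2,1) = 0.32209 + (0.32209 − 0.36502)/3 = 0.30778
R(3,1) = (4·0.31161 − 0.32209) / 3 = 0.30812
R(3,2) = (16·0.30812 − 0.30778) / 15 = 0.30814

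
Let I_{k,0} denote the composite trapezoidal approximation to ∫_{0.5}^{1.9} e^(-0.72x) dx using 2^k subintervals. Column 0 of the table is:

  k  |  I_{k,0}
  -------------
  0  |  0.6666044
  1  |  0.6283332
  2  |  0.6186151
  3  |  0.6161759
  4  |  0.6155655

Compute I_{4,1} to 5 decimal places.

0.61536

Richardson extrapolation on the trapezoidal column (denominator 4−1=3):
I_{4,1} = (4·0.6155655 − 0.6161759) / 3 = 0.6153620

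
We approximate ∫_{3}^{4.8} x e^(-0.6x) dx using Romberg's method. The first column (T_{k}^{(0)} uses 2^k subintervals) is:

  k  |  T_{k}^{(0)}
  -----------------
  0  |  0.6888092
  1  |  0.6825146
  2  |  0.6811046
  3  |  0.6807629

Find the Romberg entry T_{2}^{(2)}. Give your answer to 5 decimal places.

0.68065

Richardson extrapolation on the trapezoidal column (denominator 4−1=3):
T_{1}^{(1)} = (4·0.6825146 − 0.6888092) / 3 = 0.6804164
T_{2}^{(1)} = (4·0.6811046 − 0.6825146) / 3 = 0.6806346
T_{2}^{(2)} = (16·0.6806346 − 0.6804164) / 15 = 0.6806491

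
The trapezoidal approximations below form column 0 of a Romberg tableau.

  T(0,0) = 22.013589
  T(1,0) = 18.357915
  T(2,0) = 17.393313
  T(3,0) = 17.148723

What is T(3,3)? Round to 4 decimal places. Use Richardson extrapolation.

17.0669

Richardson extrapolation on the trapezoidal column (denominator 4−1=3):
T(1,1) = (4·18.357915 − 22.013589) / 3 = 17.139357
T(2,1) = 17.393313 + (17.393313 − 18.357915)/3 = 17.071779
T(3,1) = 17.148723 + (17.148723 − 17.393313)/3 = 17.067193
T(2,2) = (16·17.071779 − 17.139357) / 15 = 17.067274
T(3,2) = (16·17.067193 − 17.071779) / 15 = 17.066887
T(3,3) = (64·17.066887 − 17.067274) / 63 = 17.066881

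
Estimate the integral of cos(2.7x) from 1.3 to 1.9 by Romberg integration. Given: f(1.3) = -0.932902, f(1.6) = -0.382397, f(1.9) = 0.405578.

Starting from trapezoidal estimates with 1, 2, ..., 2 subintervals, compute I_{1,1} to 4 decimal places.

-0.2057

I_{0,0} (trapezoid, 1 panel, h=0.6000): -0.158197
I_{1,0} (trapezoid, 2 panels, h=0.3000): -0.193818
I_{1,1} = -0.193818 + (-0.193818 − (-0.158197))/3 = -0.205692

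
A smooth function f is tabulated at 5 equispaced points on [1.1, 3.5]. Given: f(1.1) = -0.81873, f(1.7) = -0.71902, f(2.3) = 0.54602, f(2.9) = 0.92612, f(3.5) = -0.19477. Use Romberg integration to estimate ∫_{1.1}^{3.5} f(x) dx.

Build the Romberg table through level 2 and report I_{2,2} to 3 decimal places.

I_{0,0} (trapezoid, 1 panel, h=2.4000): -1.21620
I_{1,0} (trapezoid, 2 panels, h=1.2000): 0.04712
I_{2,0} (trapezoid, 4 panels, h=0.6000): 0.14782
I_{1,1} = 0.04712 + (0.04712 − (-1.21620))/3 = 0.46823
I_{2,1} = 0.14782 + (0.14782 − 0.04712)/3 = 0.18139
I_{2,2} = 0.18139 + (0.18139 − 0.46823)/15 = 0.16227

0.162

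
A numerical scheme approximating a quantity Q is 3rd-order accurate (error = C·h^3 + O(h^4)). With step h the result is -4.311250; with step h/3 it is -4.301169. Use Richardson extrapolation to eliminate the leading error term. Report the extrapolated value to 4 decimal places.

-4.3008

The leading error scales as h^3; refining by a factor of 3 reduces it by 3^3 = 27.
Extrapolated value = (27·A(h/3) − A(h)) / (27 − 1)
= (27·(-4.301169) − (-4.311250)) / 26
= -111.820313 / 26 = -4.300781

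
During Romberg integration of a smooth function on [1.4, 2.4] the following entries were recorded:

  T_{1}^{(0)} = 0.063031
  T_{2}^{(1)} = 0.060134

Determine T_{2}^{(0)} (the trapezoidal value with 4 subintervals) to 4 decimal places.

From T_{2}^{(1)} = (4·T_{2}^{(0)} − T_{1}^{(0)})/3, solve for T_{2}^{(0)}:
4·T_{2}^{(0)} = 3·0.060134 + 0.063031 = 0.243433
T_{2}^{(0)} = 0.060858

0.0609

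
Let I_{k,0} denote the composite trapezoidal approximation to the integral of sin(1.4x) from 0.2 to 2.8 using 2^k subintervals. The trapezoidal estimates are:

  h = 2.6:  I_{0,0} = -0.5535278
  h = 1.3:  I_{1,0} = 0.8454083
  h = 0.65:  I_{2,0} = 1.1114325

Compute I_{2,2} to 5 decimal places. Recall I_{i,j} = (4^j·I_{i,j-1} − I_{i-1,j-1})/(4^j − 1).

Richardson extrapolation on the trapezoidal column (denominator 4−1=3):
I_{1,1} = (4·0.8454083 − (-0.5535278)) / 3 = 1.3117203
I_{2,1} = 1.1114325 + (1.1114325 − 0.8454083)/3 = 1.2001072
I_{2,2} = (16·1.2001072 − 1.3117203) / 15 = 1.1926663

1.19267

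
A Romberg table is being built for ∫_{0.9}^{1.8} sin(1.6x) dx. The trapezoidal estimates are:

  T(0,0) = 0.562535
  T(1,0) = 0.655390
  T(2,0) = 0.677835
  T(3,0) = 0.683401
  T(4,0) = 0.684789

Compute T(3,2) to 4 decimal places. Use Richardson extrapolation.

T(2,1) = 0.677835 + (0.677835 − 0.655390)/3 = 0.685317
T(3,1) = (4·0.683401 − 0.677835) / 3 = 0.685256
T(3,2) = (16·0.685256 − 0.685317) / 15 = 0.685252
(Column j=1 coincides with Simpson's rule on the same nodes.)

0.6853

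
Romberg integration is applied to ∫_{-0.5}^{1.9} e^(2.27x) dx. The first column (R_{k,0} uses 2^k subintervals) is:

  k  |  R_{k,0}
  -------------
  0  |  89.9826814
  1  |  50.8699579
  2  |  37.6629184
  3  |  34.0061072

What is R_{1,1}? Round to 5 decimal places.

37.83238

R_{1,1} = (4·50.8699579 − 89.9826814) / 3 = 37.8323834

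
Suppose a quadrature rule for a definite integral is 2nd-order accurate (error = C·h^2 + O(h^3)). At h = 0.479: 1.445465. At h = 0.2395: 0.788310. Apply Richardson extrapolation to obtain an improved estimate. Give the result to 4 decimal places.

0.5693

The leading error scales as h^2; refining by a factor of 2 reduces it by 2^2 = 4.
Extrapolated value = (4·A(h/2) − A(h)) / (4 − 1)
= (4·0.788310 − 1.445465) / 3
= 1.707775 / 3 = 0.569258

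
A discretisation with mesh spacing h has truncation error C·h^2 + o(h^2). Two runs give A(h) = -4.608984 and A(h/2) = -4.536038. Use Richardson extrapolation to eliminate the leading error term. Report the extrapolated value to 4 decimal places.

-4.5117

Extrapolated value = (4·A(h/2) − A(h)) / (4 − 1)
= (4·(-4.536038) − (-4.608984)) / 3
= -13.535168 / 3 = -4.511723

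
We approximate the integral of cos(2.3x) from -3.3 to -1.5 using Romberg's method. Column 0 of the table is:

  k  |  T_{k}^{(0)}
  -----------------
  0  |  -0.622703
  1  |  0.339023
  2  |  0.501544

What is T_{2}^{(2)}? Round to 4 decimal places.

0.5488

Richardson extrapolation on the trapezoidal column (denominator 4−1=3):
T_{1}^{(1)} = (4·0.339023 − (-0.622703)) / 3 = 0.659598
T_{2}^{(1)} = (4·0.501544 − 0.339023) / 3 = 0.555718
T_{2}^{(2)} = 0.555718 + (0.555718 − 0.659598)/15 = 0.548793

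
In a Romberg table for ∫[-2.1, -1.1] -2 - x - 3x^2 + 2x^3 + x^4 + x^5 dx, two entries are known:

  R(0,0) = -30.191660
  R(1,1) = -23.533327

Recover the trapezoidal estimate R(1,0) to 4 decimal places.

From R(1,1) = (4·R(1,0) − R(0,0))/3, solve for R(1,0):
4·R(1,0) = 3·(-23.533327) + (-30.191660) = -100.791641
R(1,0) = -25.197910

-25.1979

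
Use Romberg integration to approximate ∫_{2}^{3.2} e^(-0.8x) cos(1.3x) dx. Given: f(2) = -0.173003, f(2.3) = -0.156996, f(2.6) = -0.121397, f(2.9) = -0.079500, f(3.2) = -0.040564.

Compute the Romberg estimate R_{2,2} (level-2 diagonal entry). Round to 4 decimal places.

R_{0,0} (trapezoid, 1 panel, h=1.2000): -0.128140
R_{1,0} (trapezoid, 2 panels, h=0.6000): -0.136908
R_{2,0} (trapezoid, 4 panels, h=0.3000): -0.139403
R_{1,1} = -0.136908 + (-0.136908 − (-0.128140))/3 = -0.139831
R_{2,1} = -0.139403 + (-0.139403 − (-0.136908))/3 = -0.140235
R_{2,2} = -0.140235 + (-0.140235 − (-0.139831))/15 = -0.140262

-0.1403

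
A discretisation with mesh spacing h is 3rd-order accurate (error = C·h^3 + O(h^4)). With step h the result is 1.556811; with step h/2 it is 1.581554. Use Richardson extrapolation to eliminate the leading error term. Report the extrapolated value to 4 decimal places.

Extrapolated value = (8·A(h/2) − A(h)) / (8 − 1)
= (8·1.581554 − 1.556811) / 7
= 11.095621 / 7 = 1.585089

1.5851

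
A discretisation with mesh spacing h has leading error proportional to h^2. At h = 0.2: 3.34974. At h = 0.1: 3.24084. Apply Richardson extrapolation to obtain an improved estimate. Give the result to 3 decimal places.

3.205

Extrapolated value = (4·A(h/2) − A(h)) / (4 − 1)
= (4·3.24084 − 3.34974) / 3
= 9.61362 / 3 = 3.20454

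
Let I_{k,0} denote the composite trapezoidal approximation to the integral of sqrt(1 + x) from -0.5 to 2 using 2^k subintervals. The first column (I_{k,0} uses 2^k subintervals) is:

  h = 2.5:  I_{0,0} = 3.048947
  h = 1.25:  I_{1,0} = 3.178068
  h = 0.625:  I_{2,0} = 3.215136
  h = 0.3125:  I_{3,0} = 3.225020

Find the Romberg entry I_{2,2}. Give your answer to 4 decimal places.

I_{1,1} = 3.178068 + (3.178068 − 3.048947)/3 = 3.221108
I_{2,1} = 3.215136 + (3.215136 − 3.178068)/3 = 3.227492
I_{2,2} = 3.227492 + (3.227492 − 3.221108)/15 = 3.227918
(Column j=1 coincides with Simpson's rule on the same nodes.)

3.2279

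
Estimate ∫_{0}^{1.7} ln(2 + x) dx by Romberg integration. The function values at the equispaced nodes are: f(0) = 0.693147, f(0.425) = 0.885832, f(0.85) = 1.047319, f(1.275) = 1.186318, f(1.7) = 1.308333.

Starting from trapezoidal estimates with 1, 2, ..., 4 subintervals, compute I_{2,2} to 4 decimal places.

I_{0,0} (trapezoid, 1 panel, h=1.7000): 1.701258
I_{1,0} (trapezoid, 2 panels, h=0.8500): 1.740850
I_{2,0} (trapezoid, 4 panels, h=0.4250): 1.751089
I_{1,1} = 1.740850 + (1.740850 − 1.701258)/3 = 1.754047
I_{2,1} = 1.751089 + (1.751089 − 1.740850)/3 = 1.754502
I_{2,2} = 1.754502 + (1.754502 − 1.754047)/15 = 1.754532

1.7545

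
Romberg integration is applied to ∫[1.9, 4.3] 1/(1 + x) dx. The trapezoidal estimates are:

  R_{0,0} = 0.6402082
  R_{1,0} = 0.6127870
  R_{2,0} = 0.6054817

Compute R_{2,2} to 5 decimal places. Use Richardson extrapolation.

R_{1,1} = (4·0.6127870 − 0.6402082) / 3 = 0.6036466
R_{2,1} = 0.6054817 + (0.6054817 − 0.6127870)/3 = 0.6030466
R_{2,2} = (16·0.6030466 − 0.6036466) / 15 = 0.6030066

0.60301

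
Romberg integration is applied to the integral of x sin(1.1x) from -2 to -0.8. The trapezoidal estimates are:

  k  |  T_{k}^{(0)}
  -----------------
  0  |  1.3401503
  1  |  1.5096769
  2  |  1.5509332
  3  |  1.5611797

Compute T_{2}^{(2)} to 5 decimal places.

1.56459

T_{1}^{(1)} = (4·1.5096769 − 1.3401503) / 3 = 1.5661858
T_{2}^{(1)} = 1.5509332 + (1.5509332 − 1.5096769)/3 = 1.5646853
T_{2}^{(2)} = (16·1.5646853 − 1.5661858) / 15 = 1.5645853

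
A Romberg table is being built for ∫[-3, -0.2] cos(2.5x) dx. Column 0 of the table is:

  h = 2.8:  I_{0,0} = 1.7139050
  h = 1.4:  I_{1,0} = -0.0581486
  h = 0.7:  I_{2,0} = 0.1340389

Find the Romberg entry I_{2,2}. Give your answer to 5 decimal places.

0.25456

Richardson extrapolation on the trapezoidal column (denominator 4−1=3):
I_{1,1} = (4·(-0.0581486) − 1.7139050) / 3 = -0.6488331
I_{2,1} = 0.1340389 + (0.1340389 − (-0.0581486))/3 = 0.1981014
I_{2,2} = (16·0.1981014 − (-0.6488331)) / 15 = 0.2545637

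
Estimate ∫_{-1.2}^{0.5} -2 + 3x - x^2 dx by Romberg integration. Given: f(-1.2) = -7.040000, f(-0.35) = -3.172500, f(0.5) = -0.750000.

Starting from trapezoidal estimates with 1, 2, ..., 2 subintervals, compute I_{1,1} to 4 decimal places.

-5.8027

I_{0,0} (trapezoid, 1 panel, h=1.7000): -6.621500
I_{1,0} (trapezoid, 2 panels, h=0.8500): -6.007375
I_{1,1} = -6.007375 + (-6.007375 − (-6.621500))/3 = -5.802667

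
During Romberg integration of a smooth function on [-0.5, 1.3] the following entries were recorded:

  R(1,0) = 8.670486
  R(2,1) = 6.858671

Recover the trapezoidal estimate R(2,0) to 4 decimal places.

From R(2,1) = (4·R(2,0) − R(1,0))/3, solve for R(2,0):
4·R(2,0) = 3·6.858671 + 8.670486 = 29.246499
R(2,0) = 7.311625

7.3116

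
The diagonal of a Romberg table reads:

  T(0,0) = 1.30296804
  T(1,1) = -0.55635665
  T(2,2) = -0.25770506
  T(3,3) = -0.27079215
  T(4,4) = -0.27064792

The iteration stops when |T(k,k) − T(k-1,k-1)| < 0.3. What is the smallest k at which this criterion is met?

|T(1,1) − T(0,0)| = 1.85932469 ≥ 0.3
|T(2,2) − T(1,1)| = 0.29865159 < 0.3

k = 2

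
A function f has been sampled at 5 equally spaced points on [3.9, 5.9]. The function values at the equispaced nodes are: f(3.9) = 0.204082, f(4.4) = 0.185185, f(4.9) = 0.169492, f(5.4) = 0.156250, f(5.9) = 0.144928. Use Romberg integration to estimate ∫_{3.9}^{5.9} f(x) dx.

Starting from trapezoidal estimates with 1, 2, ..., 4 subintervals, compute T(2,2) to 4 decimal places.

0.3423

T(0,0) (trapezoid, 1 panel, h=2.0000): 0.349010
T(1,0) (trapezoid, 2 panels, h=1.0000): 0.343997
T(2,0) (trapezoid, 4 panels, h=0.5000): 0.342716
T(1,1) = 0.343997 + (0.343997 − 0.349010)/3 = 0.342326
T(2,1) = 0.342716 + (0.342716 − 0.343997)/3 = 0.342289
T(2,2) = 0.342289 + (0.342289 − 0.342326)/15 = 0.342287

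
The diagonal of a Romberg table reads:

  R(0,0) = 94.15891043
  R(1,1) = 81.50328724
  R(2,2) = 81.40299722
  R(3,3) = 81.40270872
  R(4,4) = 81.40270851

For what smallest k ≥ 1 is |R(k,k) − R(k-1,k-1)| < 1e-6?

k = 4

|R(1,1) − R(0,0)| = 12.65562319 ≥ 1e-6
|R(2,2) − R(1,1)| = 0.10029002 ≥ 1e-6
|R(3,3) − R(2,2)| = 0.00028850 ≥ 1e-6
|R(4,4) − R(3,3)| = 0.00000021 < 1e-6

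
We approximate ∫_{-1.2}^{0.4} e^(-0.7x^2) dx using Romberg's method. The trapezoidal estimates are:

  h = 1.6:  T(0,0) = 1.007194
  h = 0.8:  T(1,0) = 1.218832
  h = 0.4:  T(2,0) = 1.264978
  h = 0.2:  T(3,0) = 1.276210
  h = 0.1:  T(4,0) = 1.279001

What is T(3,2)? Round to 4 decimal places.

Richardson extrapolation on the trapezoidal column (denominator 4−1=3):
T(2,1) = 1.264978 + (1.264978 − 1.218832)/3 = 1.280360
T(3,1) = 1.276210 + (1.276210 − 1.264978)/3 = 1.279954
T(3,2) = (16·1.279954 − 1.280360) / 15 = 1.279927

1.2799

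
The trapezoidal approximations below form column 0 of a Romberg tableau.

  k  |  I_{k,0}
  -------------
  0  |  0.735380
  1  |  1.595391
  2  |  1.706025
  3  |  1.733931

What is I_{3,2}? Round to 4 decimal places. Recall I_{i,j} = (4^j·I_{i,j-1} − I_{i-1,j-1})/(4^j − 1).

1.7433

Richardson extrapolation on the trapezoidal column (denominator 4−1=3):
I_{2,1} = 1.706025 + (1.706025 − 1.595391)/3 = 1.742903
I_{3,1} = (4·1.733931 − 1.706025) / 3 = 1.743233
I_{3,2} = (16·1.743233 − 1.742903) / 15 = 1.743255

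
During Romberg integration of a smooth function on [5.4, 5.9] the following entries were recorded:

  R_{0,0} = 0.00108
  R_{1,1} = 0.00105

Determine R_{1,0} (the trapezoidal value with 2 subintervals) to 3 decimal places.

0.001

From R_{1,1} = (4·R_{1,0} − R_{0,0})/3, solve for R_{1,0}:
4·R_{1,0} = 3·0.00105 + 0.00108 = 0.00423
R_{1,0} = 0.00106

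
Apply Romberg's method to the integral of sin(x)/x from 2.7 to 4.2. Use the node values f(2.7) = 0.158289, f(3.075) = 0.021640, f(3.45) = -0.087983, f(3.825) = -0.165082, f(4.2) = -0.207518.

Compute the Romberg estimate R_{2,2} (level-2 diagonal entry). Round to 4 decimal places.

R_{0,0} (trapezoid, 1 panel, h=1.5000): -0.036922
R_{1,0} (trapezoid, 2 panels, h=0.7500): -0.084448
R_{2,0} (trapezoid, 4 panels, h=0.3750): -0.096015
R_{1,1} = -0.084448 + (-0.084448 − (-0.036922))/3 = -0.100290
R_{2,1} = -0.096015 + (-0.096015 − (-0.084448))/3 = -0.099871
R_{2,2} = -0.099871 + (-0.099871 − (-0.100290))/15 = -0.099843

-0.0998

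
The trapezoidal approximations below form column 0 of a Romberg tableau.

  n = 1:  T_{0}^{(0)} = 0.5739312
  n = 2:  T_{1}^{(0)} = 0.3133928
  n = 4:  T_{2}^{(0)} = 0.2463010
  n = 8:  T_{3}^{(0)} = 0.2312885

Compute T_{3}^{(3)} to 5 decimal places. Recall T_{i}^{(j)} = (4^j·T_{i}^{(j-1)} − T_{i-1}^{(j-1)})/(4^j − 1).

Richardson extrapolation on the trapezoidal column (denominator 4−1=3):
T_{1}^{(1)} = (4·0.3133928 − 0.5739312) / 3 = 0.2265467
T_{2}^{(1)} = 0.2463010 + (0.2463010 − 0.3133928)/3 = 0.2239371
T_{3}^{(1)} = (4·0.2312885 − 0.2463010) / 3 = 0.2262843
T_{2}^{(2)} = (16·0.2239371 − 0.2265467) / 15 = 0.2237631
T_{3}^{(2)} = 0.2262843 + (0.2262843 − 0.2239371)/15 = 0.2264408
T_{3}^{(3)} = (64·0.2264408 − 0.2237631) / 63 = 0.2264833

0.22648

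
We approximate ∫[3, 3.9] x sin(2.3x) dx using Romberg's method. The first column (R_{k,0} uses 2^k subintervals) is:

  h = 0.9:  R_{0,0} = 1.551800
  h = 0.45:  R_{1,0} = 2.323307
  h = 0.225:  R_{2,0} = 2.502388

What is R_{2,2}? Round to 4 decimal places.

2.5609

Richardson extrapolation on the trapezoidal column (denominator 4−1=3):
R_{1,1} = (4·2.323307 − 1.551800) / 3 = 2.580476
R_{2,1} = (4·2.502388 − 2.323307) / 3 = 2.562082
R_{2,2} = 2.562082 + (2.562082 − 2.580476)/15 = 2.560856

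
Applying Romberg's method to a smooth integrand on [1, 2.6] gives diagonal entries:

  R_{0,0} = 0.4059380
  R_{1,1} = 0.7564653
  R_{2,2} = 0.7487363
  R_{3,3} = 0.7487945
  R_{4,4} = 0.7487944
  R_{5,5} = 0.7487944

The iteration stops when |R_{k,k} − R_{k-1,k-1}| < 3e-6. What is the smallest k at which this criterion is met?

k = 4

|R_{1,1} − R_{0,0}| = 0.3505273 ≥ 3e-6
|R_{2,2} − R_{1,1}| = 0.0077290 ≥ 3e-6
|R_{3,3} − R_{2,2}| = 0.0000582 ≥ 3e-6
|R_{4,4} − R_{3,3}| = 0.0000001 < 3e-6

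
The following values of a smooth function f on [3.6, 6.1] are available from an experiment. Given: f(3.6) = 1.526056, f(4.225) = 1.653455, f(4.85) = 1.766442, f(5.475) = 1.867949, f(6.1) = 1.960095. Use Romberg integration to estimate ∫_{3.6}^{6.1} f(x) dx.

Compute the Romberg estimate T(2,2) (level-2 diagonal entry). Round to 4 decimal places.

T(0,0) (trapezoid, 1 panel, h=2.5000): 4.357689
T(1,0) (trapezoid, 2 panels, h=1.2500): 4.386897
T(2,0) (trapezoid, 4 panels, h=0.6250): 4.394326
T(1,1) = 4.386897 + (4.386897 − 4.357689)/3 = 4.396633
T(2,1) = 4.394326 + (4.394326 − 4.386897)/3 = 4.396802
T(2,2) = 4.396802 + (4.396802 − 4.396633)/15 = 4.396813

4.3968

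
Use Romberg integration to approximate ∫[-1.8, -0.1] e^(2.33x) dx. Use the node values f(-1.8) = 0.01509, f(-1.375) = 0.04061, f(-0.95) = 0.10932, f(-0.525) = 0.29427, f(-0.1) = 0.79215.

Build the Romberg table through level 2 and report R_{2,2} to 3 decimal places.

R_{0,0} (trapezoid, 1 panel, h=1.7000): 0.68615
R_{1,0} (trapezoid, 2 panels, h=0.8500): 0.43600
R_{2,0} (trapezoid, 4 panels, h=0.4250): 0.36032
R_{1,1} = 0.43600 + (0.43600 − 0.68615)/3 = 0.35262
R_{2,1} = 0.36032 + (0.36032 − 0.43600)/3 = 0.33509
R_{2,2} = 0.33509 + (0.33509 − 0.35262)/15 = 0.33392

0.334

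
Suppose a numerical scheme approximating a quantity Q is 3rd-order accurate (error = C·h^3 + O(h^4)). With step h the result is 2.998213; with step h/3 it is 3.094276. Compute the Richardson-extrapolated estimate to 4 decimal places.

Extrapolated value = (27·A(h/3) − A(h)) / (27 − 1)
= (27·3.094276 − 2.998213) / 26
= 80.547239 / 26 = 3.097971

3.0980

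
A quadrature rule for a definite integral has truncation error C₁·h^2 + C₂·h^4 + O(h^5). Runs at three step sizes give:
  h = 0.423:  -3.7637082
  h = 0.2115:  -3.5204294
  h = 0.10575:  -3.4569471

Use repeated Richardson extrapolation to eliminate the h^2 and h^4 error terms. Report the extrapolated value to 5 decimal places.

First eliminate the h^2 term (factor 2^2 = 4):
  B₁ = (4·(-3.5204294) − (-3.7637082))/3 = -3.4393365
  B₂ = (4·(-3.4569471) − (-3.5204294))/3 = -3.4357863
Then eliminate the h^4 term (factor 2^4 = 16):
  (16·(-3.4357863) − (-3.4393365))/15 = -3.4355496

-3.43555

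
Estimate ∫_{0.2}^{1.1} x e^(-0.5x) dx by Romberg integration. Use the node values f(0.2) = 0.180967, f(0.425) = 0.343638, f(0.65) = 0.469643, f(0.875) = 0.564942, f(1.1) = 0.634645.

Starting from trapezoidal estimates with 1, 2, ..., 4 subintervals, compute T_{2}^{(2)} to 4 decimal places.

T_{0}^{(0)} (trapezoid, 1 panel, h=0.9000): 0.367025
T_{1}^{(0)} (trapezoid, 2 panels, h=0.4500): 0.394852
T_{2}^{(0)} (trapezoid, 4 panels, h=0.2250): 0.401857
T_{1}^{(1)} = 0.394852 + (0.394852 − 0.367025)/3 = 0.404128
T_{2}^{(1)} = 0.401857 + (0.401857 − 0.394852)/3 = 0.404192
T_{2}^{(2)} = 0.404192 + (0.404192 − 0.404128)/15 = 0.404196

0.4042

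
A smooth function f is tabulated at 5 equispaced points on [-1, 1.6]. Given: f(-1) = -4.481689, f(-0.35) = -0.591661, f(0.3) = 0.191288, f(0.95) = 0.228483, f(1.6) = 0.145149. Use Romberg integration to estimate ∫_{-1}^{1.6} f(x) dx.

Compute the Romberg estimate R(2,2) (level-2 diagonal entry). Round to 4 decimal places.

-1.1464

R(0,0) (trapezoid, 1 panel, h=2.6000): -5.637502
R(1,0) (trapezoid, 2 panels, h=1.3000): -2.570077
R(2,0) (trapezoid, 4 panels, h=0.6500): -1.521104
R(1,1) = -2.570077 + (-2.570077 − (-5.637502))/3 = -1.547602
R(2,1) = -1.521104 + (-1.521104 − (-2.570077))/3 = -1.171446
R(2,2) = -1.171446 + (-1.171446 − (-1.547602))/15 = -1.146369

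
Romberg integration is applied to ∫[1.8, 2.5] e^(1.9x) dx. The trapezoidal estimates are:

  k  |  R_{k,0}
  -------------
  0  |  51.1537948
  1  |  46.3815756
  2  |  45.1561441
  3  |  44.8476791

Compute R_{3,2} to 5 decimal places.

44.74467

Richardson extrapolation on the trapezoidal column (denominator 4−1=3):
R_{2,1} = (4·45.1561441 − 46.3815756) / 3 = 44.7476669
R_{3,1} = (4·44.8476791 − 45.1561441) / 3 = 44.7448574
R_{3,2} = 44.7448574 + (44.7448574 − 44.7476669)/15 = 44.7446701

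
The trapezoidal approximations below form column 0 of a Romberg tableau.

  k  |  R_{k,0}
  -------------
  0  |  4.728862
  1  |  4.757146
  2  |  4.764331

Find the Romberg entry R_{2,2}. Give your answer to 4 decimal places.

Richardson extrapolation on the trapezoidal column (denominator 4−1=3):
R_{1,1} = (4·4.757146 − 4.728862) / 3 = 4.766574
R_{2,1} = (4·4.764331 − 4.757146) / 3 = 4.766726
R_{2,2} = 4.766726 + (4.766726 − 4.766574)/15 = 4.766736
(Column j=1 coincides with Simpson's rule on the same nodes.)

4.7667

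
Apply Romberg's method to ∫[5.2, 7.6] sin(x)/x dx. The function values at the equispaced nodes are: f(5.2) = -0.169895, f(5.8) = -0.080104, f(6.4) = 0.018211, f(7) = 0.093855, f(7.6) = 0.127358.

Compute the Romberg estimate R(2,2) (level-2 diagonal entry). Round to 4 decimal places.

0.0096

R(0,0) (trapezoid, 1 panel, h=2.4000): -0.051044
R(1,0) (trapezoid, 2 panels, h=1.2000): -0.003669
R(2,0) (trapezoid, 4 panels, h=0.6000): 0.006416
R(1,1) = -0.003669 + (-0.003669 − (-0.051044))/3 = 0.012123
R(2,1) = 0.006416 + (0.006416 − (-0.003669))/3 = 0.009778
R(2,2) = 0.009778 + (0.009778 − 0.012123)/15 = 0.009622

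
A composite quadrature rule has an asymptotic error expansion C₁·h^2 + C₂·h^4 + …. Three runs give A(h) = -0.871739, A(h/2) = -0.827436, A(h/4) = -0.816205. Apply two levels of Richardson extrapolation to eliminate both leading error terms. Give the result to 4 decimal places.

First eliminate the h^2 term (factor 2^2 = 4):
  B₁ = (4·(-0.827436) − (-0.871739))/3 = -0.812668
  B₂ = (4·(-0.816205) − (-0.827436))/3 = -0.812461
Then eliminate the h^4 term (factor 2^4 = 16):
  (16·(-0.812461) − (-0.812668))/15 = -0.812447

-0.8124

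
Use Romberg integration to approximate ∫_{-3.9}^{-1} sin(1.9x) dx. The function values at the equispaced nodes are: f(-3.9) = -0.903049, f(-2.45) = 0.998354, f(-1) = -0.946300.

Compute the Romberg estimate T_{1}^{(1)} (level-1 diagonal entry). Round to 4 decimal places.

T_{0}^{(0)} (trapezoid, 1 panel, h=2.9000): -2.681556
T_{1}^{(0)} (trapezoid, 2 panels, h=1.4500): 0.106835
T_{1}^{(1)} = 0.106835 + (0.106835 − (-2.681556))/3 = 1.036299

1.0363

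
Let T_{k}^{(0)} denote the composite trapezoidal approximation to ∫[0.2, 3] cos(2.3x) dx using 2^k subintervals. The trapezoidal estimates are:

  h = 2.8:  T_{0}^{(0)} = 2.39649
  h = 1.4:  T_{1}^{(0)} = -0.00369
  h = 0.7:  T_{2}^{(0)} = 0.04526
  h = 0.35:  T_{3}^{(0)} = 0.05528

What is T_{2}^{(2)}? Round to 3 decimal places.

0.119

Richardson extrapolation on the trapezoidal column (denominator 4−1=3):
T_{1}^{(1)} = -0.00369 + (-0.00369 − 2.39649)/3 = -0.80375
T_{2}^{(1)} = 0.04526 + (0.04526 − (-0.00369))/3 = 0.06158
T_{2}^{(2)} = (16·0.06158 − (-0.80375)) / 15 = 0.11927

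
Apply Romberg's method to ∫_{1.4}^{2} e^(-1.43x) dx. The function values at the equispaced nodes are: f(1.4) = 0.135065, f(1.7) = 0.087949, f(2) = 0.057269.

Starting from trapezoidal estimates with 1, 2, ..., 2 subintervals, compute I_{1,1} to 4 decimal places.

0.0544

I_{0,0} (trapezoid, 1 panel, h=0.6000): 0.057700
I_{1,0} (trapezoid, 2 panels, h=0.3000): 0.055235
I_{1,1} = 0.055235 + (0.055235 − 0.057700)/3 = 0.054413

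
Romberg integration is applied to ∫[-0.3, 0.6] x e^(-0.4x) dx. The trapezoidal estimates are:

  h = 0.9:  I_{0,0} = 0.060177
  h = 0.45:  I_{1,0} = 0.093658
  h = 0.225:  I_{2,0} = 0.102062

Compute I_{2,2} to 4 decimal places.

0.1049

Richardson extrapolation on the trapezoidal column (denominator 4−1=3):
I_{1,1} = 0.093658 + (0.093658 − 0.060177)/3 = 0.104818
I_{2,1} = 0.102062 + (0.102062 − 0.093658)/3 = 0.104863
I_{2,2} = 0.104863 + (0.104863 − 0.104818)/15 = 0.104866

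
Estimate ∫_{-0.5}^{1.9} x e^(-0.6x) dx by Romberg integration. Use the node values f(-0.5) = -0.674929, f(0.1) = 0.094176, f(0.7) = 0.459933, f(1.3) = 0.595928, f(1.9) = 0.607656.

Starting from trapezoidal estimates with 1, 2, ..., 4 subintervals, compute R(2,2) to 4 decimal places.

R(0,0) (trapezoid, 1 panel, h=2.4000): -0.080728
R(1,0) (trapezoid, 2 panels, h=1.2000): 0.511556
R(2,0) (trapezoid, 4 panels, h=0.6000): 0.669840
R(1,1) = 0.511556 + (0.511556 − (-0.080728))/3 = 0.708984
R(2,1) = 0.669840 + (0.669840 − 0.511556)/3 = 0.722601
R(2,2) = 0.722601 + (0.722601 − 0.708984)/15 = 0.723509

0.7235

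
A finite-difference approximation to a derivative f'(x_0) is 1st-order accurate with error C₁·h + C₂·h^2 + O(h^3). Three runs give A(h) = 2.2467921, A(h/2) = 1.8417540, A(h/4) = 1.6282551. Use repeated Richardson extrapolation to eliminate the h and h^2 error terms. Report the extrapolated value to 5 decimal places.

1.40744

First eliminate the h term (factor 2^1 = 2):
  B₁ = (2·1.8417540 − 2.2467921)/1 = 1.4367159
  B₂ = (2·1.6282551 − 1.8417540)/1 = 1.4147562
Then eliminate the h^2 term (factor 2^2 = 4):
  (4·1.4147562 − 1.4367159)/3 = 1.4074363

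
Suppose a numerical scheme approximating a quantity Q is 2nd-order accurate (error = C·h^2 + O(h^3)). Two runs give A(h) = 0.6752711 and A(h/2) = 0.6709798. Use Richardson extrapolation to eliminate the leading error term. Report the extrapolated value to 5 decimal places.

Extrapolated value = (4·A(h/2) − A(h)) / (4 − 1)
= (4·0.6709798 − 0.6752711) / 3
= 2.0086481 / 3 = 0.6695494

0.66955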